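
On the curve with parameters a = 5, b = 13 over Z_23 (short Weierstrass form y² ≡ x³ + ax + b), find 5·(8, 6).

Write Q = (8, 6).
Repeated addition: build up to 5Q.
2Q: tangent at (8, 6): λ = (3·8² + 5)/(2·6) ≡ 13/12. 12⁻¹ ≡ 2 (mod 23) since 12·2 = 24 ≡ 1, so λ ≡ 13·2 ≡ 3.
  x = λ² - 8 - 8 = 9 - 16 ≡ 16; y = λ·(8 - 16) - 6 ≡ 16. → (16, 16)
3Q: (16, 16) + (8, 6). λ = (6 - 16)/(8 - 16) ≡ 13/15 mod 23. 15⁻¹ ≡ 20 (mod 23) since 15·20 = 300 ≡ 1, so λ ≡ 7.
  x = λ² - 16 - 8 = 49 - 24 ≡ 2; y = λ·(16 - 2) - 16 ≡ 13. → (2, 13)
4Q: (2, 13) + (8, 6). λ = (6 - 13)/(8 - 2) ≡ 16/6 mod 23. 6⁻¹ ≡ 4 (mod 23), so λ ≡ 18.
  x = λ² - 2 - 8 = 324 - 10 ≡ 15; y = λ·(2 - 15) - 13 ≡ 6. → (15, 6)
5Q: (15, 6) + (8, 6). λ = (6 - 6)/(8 - 15) ≡ 0/16 mod 23. 16⁻¹ ≡ 13 (mod 23), so λ ≡ 0.
  x = λ² - 15 - 8 = 0 - 23 ≡ 0; y = λ·(15 - 0) - 6 ≡ 17. → (0, 17)

(0, 17)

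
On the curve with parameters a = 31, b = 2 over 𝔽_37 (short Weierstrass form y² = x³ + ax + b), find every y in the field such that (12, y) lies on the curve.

17, 20

x³ + 31x + 2 = 2102 ≡ 30 (mod 37).
Square roots of 30 mod 37: 17 and 20 (since 17² = 289 ≡ 30).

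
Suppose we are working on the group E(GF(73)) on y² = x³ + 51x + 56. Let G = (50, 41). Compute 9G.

(29, 3)

Repeated addition: build up to 9G.
2G: tangent at (50, 41): λ = (3·50² + 51)/(2·41) ≡ 32/9. 9⁻¹ ≡ 65 (mod 73) since 9·65 = 585 ≡ 1, so λ ≡ 32·65 ≡ 36.
  x = λ² - 50 - 50 = 1296 - 100 ≡ 28; y = λ·(50 - 28) - 41 ≡ 21. → (28, 21)
3G: (28, 21) + (50, 41). λ = (41 - 21)/(50 - 28) ≡ 20/22 mod 73. 22⁻¹ ≡ 10 (mod 73), so λ ≡ 54.
  x = λ² - 28 - 50 = 2916 - 78 ≡ 64; y = λ·(28 - 64) - 21 ≡ 6. → (64, 6)
4G: (64, 6) + (50, 41). λ = (41 - 6)/(50 - 64) ≡ 35/59 mod 73. 59⁻¹ ≡ 26 (mod 73), so λ ≡ 34.
  x = λ² - 64 - 50 = 1156 - 114 ≡ 20; y = λ·(64 - 20) - 6 ≡ 30. → (20, 30)
5G: (20, 30) + (50, 41). λ = (41 - 30)/(50 - 20) ≡ 11/30 mod 73. 30⁻¹ ≡ 56 (mod 73), so λ ≡ 32.
  x = λ² - 20 - 50 = 1024 - 70 ≡ 5; y = λ·(20 - 5) - 30 ≡ 12. → (5, 12)
6G: (5, 12) + (50, 41). λ = (41 - 12)/(50 - 5) ≡ 29/45 mod 73. 45⁻¹ ≡ 13 (mod 73), so λ ≡ 12.
  x = λ² - 5 - 50 = 144 - 55 ≡ 16; y = λ·(5 - 16) - 12 ≡ 2. → (16, 2)
7G: (16, 2) + (50, 41). λ = (41 - 2)/(50 - 16) ≡ 39/34 mod 73. 34⁻¹ ≡ 58 (mod 73), so λ ≡ 72.
  x = λ² - 16 - 50 = 5184 - 66 ≡ 8; y = λ·(16 - 8) - 2 ≡ 63. → (8, 63)
8G: (8, 63) + (50, 41). λ = (41 - 63)/(50 - 8) ≡ 51/42 mod 73. 42⁻¹ ≡ 40 (mod 73), so λ ≡ 69.
  x = λ² - 8 - 50 = 4761 - 58 ≡ 31; y = λ·(8 - 31) - 63 ≡ 29. → (31, 29)
9G: (31, 29) + (50, 41). λ = (41 - 29)/(50 - 31) ≡ 12/19 mod 73. 19⁻¹ ≡ 50 (mod 73), so λ ≡ 16.
  x = λ² - 31 - 50 = 256 - 81 ≡ 29; y = λ·(31 - 29) - 29 ≡ 3. → (29, 3)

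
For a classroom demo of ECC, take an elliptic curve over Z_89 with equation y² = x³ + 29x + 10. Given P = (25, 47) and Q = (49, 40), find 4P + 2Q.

First 4P:
Double-and-add on 4 = (100)₂. Start with P = (25, 47) for the leading 1-bit.
double: tangent at (25, 47): λ = (3·25² + 29)/(2·47) ≡ 35/5. 5⁻¹ ≡ 18 (mod 89), so λ ≡ 35·18 ≡ 7.
  x = λ² - 25 - 25 = 49 - 50 ≡ 88; y = λ·(25 - 88) - 47 ≡ 46. → (88, 46)
double: tangent at (88, 46): λ = (3·88² + 29)/(2·46) ≡ 32/3. 3⁻¹ ≡ 30 (mod 89) since 3·30 = 90 ≡ 1, so λ ≡ 32·30 ≡ 70.
  x = λ² - 88 - 88 = 4900 - 176 ≡ 7; y = λ·(88 - 7) - 46 ≡ 17. → (7, 17)
4P = (7, 17).
Next 2Q:
Repeated addition: build up to 2Q.
2Q: tangent at (49, 40): λ = (3·49² + 29)/(2·40) ≡ 23/80. 80⁻¹ ≡ 79 (mod 89) since 80·79 = 6320 ≡ 1, so λ ≡ 23·79 ≡ 37.
  x = λ² - 49 - 49 = 1369 - 98 ≡ 25; y = λ·(49 - 25) - 40 ≡ 47. → (25, 47)
2Q = (25, 47).
Finally 4P + 2Q:
(7, 17) + (25, 47). λ = (47 - 17)/(25 - 7) ≡ 30/18 mod 89. 18⁻¹ ≡ 5 (mod 89) since 18·5 = 90 ≡ 1, so λ ≡ 61.
  x = λ² - 7 - 25 = 3721 - 32 ≡ 40; y = λ·(7 - 40) - 17 ≡ 17. → (40, 17)

(40, 17)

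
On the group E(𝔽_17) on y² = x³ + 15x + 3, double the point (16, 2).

(1, 6)

tangent at (16, 2): λ = (3·16² + 15)/(2·2) ≡ 1/4. 4⁻¹ ≡ 13 (mod 17), so λ ≡ 1·13 ≡ 13.
  x = λ² - 16 - 16 = 169 - 32 ≡ 1; y = λ·(16 - 1) - 2 ≡ 6. → (1, 6)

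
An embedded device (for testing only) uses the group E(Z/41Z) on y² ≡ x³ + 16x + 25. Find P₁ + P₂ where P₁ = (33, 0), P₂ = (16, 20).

(28, 11)

(33, 0) + (16, 20). λ = (20 - 0)/(16 - 33) ≡ 20/24 mod 41. 24⁻¹ ≡ 12 (mod 41), so λ ≡ 35.
  x = λ² - 33 - 16 = 1225 - 49 ≡ 28; y = λ·(33 - 28) - 0 ≡ 11. → (28, 11)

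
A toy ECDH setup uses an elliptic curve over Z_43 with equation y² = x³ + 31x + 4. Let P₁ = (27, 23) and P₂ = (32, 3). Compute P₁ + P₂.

(27, 23) + (32, 3). λ = (3 - 23)/(32 - 27) ≡ 23/5 mod 43. 5⁻¹ ≡ 26 (mod 43) since 5·26 = 130 ≡ 1, so λ ≡ 39.
  x = λ² - 27 - 32 = 1521 - 59 ≡ 0; y = λ·(27 - 0) - 23 ≡ 41. → (0, 41)

(0, 41)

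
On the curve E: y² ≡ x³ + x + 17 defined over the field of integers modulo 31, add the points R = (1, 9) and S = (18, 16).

(20, 16)

(1, 9) + (18, 16). λ = (16 - 9)/(18 - 1) ≡ 7/17 mod 31. 17⁻¹ ≡ 11 (mod 31) since 17·11 = 187 ≡ 1, so λ ≡ 15.
  x = λ² - 1 - 18 = 225 - 19 ≡ 20; y = λ·(1 - 20) - 9 ≡ 16. → (20, 16)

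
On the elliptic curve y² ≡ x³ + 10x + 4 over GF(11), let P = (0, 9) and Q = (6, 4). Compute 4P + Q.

First 4P:
Repeated addition: build up to 4P.
2P: tangent at (0, 9): λ = (3·0² + 10)/(2·9) ≡ 10/7. 7⁻¹ ≡ 8 (mod 11) since 7·8 = 56 ≡ 1, so λ ≡ 10·8 ≡ 3.
  x = λ² - 0 - 0 = 9 - 0 ≡ 9; y = λ·(0 - 9) - 9 ≡ 8. → (9, 8)
3P: (9, 8) + (0, 9). λ = (9 - 8)/(0 - 9) ≡ 1/2 mod 11. 2⁻¹ ≡ 6 (mod 11) since 2·6 = 12 ≡ 1, so λ ≡ 6.
  x = λ² - 9 - 0 = 36 - 9 ≡ 5; y = λ·(9 - 5) - 8 ≡ 5. → (5, 5)
4P: (5, 5) + (0, 9). λ = (9 - 5)/(0 - 5) ≡ 4/6 mod 11. 6⁻¹ ≡ 2 (mod 11) since 6·2 = 12 ≡ 1, so λ ≡ 8.
  x = λ² - 5 - 0 = 64 - 5 ≡ 4; y = λ·(5 - 4) - 5 ≡ 3. → (4, 3)
4P = (4, 3).
Finally 4P + Q:
(4, 3) + (6, 4). λ = (4 - 3)/(6 - 4) ≡ 1/2 mod 11. 2⁻¹ ≡ 6 (mod 11) since 2·6 = 12 ≡ 1, so λ ≡ 6.
  x = λ² - 4 - 6 = 36 - 10 ≡ 4; y = λ·(4 - 4) - 3 ≡ 8. → (4, 8)

(4, 8)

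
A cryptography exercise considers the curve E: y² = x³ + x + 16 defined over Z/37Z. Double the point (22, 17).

(0, 33)

tangent at (22, 17): λ = (3·22² + 1)/(2·17) ≡ 10/34. 34⁻¹ ≡ 12 (mod 37), so λ ≡ 10·12 ≡ 9.
  x = λ² - 22 - 22 = 81 - 44 ≡ 0; y = λ·(22 - 0) - 17 ≡ 33. → (0, 33)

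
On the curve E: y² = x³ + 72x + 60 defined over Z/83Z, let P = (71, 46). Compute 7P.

Double-and-add on 7 = (111)₂. Start with P = (71, 46) for the leading 1-bit.
double: tangent at (71, 46): λ = (3·71² + 72)/(2·46) ≡ 6/9. 9⁻¹ ≡ 37 (mod 83), so λ ≡ 6·37 ≡ 56.
  x = λ² - 71 - 71 = 3136 - 142 ≡ 6; y = λ·(71 - 6) - 46 ≡ 25. → (6, 25)
add P: (6, 25) + (71, 46). λ = (46 - 25)/(71 - 6) ≡ 21/65 mod 83. 65⁻¹ ≡ 23 (mod 83) since 65·23 = 1495 ≡ 1, so λ ≡ 68.
  x = λ² - 6 - 71 = 4624 - 77 ≡ 65; y = λ·(6 - 65) - 25 ≡ 30. → (65, 30)
double: tangent at (65, 30): λ = (3·65² + 72)/(2·30) ≡ 48/60. 60⁻¹ ≡ 18 (mod 83) since 60·18 = 1080 ≡ 1, so λ ≡ 48·18 ≡ 34.
  x = λ² - 65 - 65 = 1156 - 130 ≡ 30; y = λ·(65 - 30) - 30 ≡ 81. → (30, 81)
add P: (30, 81) + (71, 46). λ = (46 - 81)/(71 - 30) ≡ 48/41 mod 83. 41⁻¹ ≡ 81 (mod 83), so λ ≡ 70.
  x = λ² - 30 - 71 = 4900 - 101 ≡ 68; y = λ·(30 - 68) - 81 ≡ 81. → (68, 81)

(68, 81)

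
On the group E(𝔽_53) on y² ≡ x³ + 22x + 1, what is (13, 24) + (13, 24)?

(44, 44)

tangent at (13, 24): λ = (3·13² + 22)/(2·24) ≡ 52/48. 48⁻¹ ≡ 21 (mod 53), so λ ≡ 52·21 ≡ 32.
  x = λ² - 13 - 13 = 1024 - 26 ≡ 44; y = λ·(13 - 44) - 24 ≡ 44. → (44, 44)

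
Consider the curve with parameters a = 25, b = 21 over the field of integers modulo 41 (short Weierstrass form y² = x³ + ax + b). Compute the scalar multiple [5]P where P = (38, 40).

(38, 1)

Double-and-add on 5 = (101)₂. Start with P = (38, 40) for the leading 1-bit.
double: tangent at (38, 40): λ = (3·38² + 25)/(2·40) ≡ 11/39. 39⁻¹ ≡ 20 (mod 41) since 39·20 = 780 ≡ 1, so λ ≡ 11·20 ≡ 15.
  x = λ² - 38 - 38 = 225 - 76 ≡ 26; y = λ·(38 - 26) - 40 ≡ 17. → (26, 17)
double: tangent at (26, 17): λ = (3·26² + 25)/(2·17) ≡ 3/34. 34⁻¹ ≡ 35 (mod 41), so λ ≡ 3·35 ≡ 23.
  x = λ² - 26 - 26 = 529 - 52 ≡ 26; y = λ·(26 - 26) - 17 ≡ 24. → (26, 24)
add P: (26, 24) + (38, 40). λ = (40 - 24)/(38 - 26) ≡ 16/12 mod 41. 12⁻¹ ≡ 24 (mod 41), so λ ≡ 15.
  x = λ² - 26 - 38 = 225 - 64 ≡ 38; y = λ·(26 - 38) - 24 ≡ 1. → (38, 1)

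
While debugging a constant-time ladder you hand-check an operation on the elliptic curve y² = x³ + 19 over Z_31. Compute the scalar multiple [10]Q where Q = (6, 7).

(30, 24)

Double-and-add on 10 = (1010)₂. Start with Q = (6, 7) for the leading 1-bit.
double: tangent at (6, 7): λ = (3·6² + 0)/(2·7) ≡ 15/14. 14⁻¹ ≡ 20 (mod 31), so λ ≡ 15·20 ≡ 21.
  x = λ² - 6 - 6 = 441 - 12 ≡ 26; y = λ·(6 - 26) - 7 ≡ 7. → (26, 7)
double: tangent at (26, 7): λ = (3·26² + 0)/(2·7) ≡ 13/14. 14⁻¹ ≡ 20 (mod 31), so λ ≡ 13·20 ≡ 12.
  x = λ² - 26 - 26 = 144 - 52 ≡ 30; y = λ·(26 - 30) - 7 ≡ 7. → (30, 7)
add Q: (30, 7) + (6, 7). λ = (7 - 7)/(6 - 30) ≡ 0/7 mod 31. 7⁻¹ ≡ 9 (mod 31), so λ ≡ 0.
  x = λ² - 30 - 6 = 0 - 36 ≡ 26; y = λ·(30 - 26) - 7 ≡ 24. → (26, 24)
double: tangent at (26, 24): λ = (3·26² + 0)/(2·24) ≡ 13/17. 17⁻¹ ≡ 11 (mod 31) since 17·11 = 187 ≡ 1, so λ ≡ 13·11 ≡ 19.
  x = λ² - 26 - 26 = 361 - 52 ≡ 30; y = λ·(26 - 30) - 24 ≡ 24. → (30, 24)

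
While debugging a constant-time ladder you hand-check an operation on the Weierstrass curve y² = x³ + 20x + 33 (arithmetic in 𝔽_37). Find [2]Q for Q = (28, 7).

(6, 31)

tangent at (28, 7): λ = (3·28² + 20)/(2·7) ≡ 4/14. 14⁻¹ ≡ 8 (mod 37) since 14·8 = 112 ≡ 1, so λ ≡ 4·8 ≡ 32.
  x = λ² - 28 - 28 = 1024 - 56 ≡ 6; y = λ·(28 - 6) - 7 ≡ 31. → (6, 31)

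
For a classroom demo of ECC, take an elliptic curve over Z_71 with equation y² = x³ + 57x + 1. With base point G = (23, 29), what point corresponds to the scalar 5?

Double-and-add on 5 = (101)₂. Start with G = (23, 29) for the leading 1-bit.
double: tangent at (23, 29): λ = (3·23² + 57)/(2·29) ≡ 11/58. 58⁻¹ ≡ 60 (mod 71) since 58·60 = 3480 ≡ 1, so λ ≡ 11·60 ≡ 21.
  x = λ² - 23 - 23 = 441 - 46 ≡ 40; y = λ·(23 - 40) - 29 ≡ 40. → (40, 40)
double: tangent at (40, 40): λ = (3·40² + 57)/(2·40) ≡ 29/9. 9⁻¹ ≡ 8 (mod 71), so λ ≡ 29·8 ≡ 19.
  x = λ² - 40 - 40 = 361 - 80 ≡ 68; y = λ·(40 - 68) - 40 ≡ 67. → (68, 67)
add G: (68, 67) + (23, 29). λ = (29 - 67)/(23 - 68) ≡ 33/26 mod 71. 26⁻¹ ≡ 41 (mod 71), so λ ≡ 4.
  x = λ² - 68 - 23 = 16 - 91 ≡ 67; y = λ·(68 - 67) - 67 ≡ 8. → (67, 8)

(67, 8)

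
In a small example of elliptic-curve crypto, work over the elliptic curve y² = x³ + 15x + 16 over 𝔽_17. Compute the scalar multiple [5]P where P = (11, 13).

Double-and-add on 5 = (101)₂. Start with P = (11, 13) for the leading 1-bit.
double: tangent at (11, 13): λ = (3·11² + 15)/(2·13) ≡ 4/9. 9⁻¹ ≡ 2 (mod 17), so λ ≡ 4·2 ≡ 8.
  x = λ² - 11 - 11 = 64 - 22 ≡ 8; y = λ·(11 - 8) - 13 ≡ 11. → (8, 11)
double: tangent at (8, 11): λ = (3·8² + 15)/(2·11) ≡ 3/5. 5⁻¹ ≡ 7 (mod 17) since 5·7 = 35 ≡ 1, so λ ≡ 3·7 ≡ 4.
  x = λ² - 8 - 8 = 16 - 16 ≡ 0; y = λ·(8 - 0) - 11 ≡ 4. → (0, 4)
add P: (0, 4) + (11, 13). λ = (13 - 4)/(11 - 0) ≡ 9/11 mod 17. 11⁻¹ ≡ 14 (mod 17), so λ ≡ 7.
  x = λ² - 0 - 11 = 49 - 11 ≡ 4; y = λ·(0 - 4) - 4 ≡ 2. → (4, 2)

(4, 2)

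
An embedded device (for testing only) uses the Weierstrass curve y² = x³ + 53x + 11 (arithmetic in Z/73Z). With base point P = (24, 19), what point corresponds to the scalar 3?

(18, 64)

Repeated addition: build up to 3P.
2P: tangent at (24, 19): λ = (3·24² + 53)/(2·19) ≡ 29/38. 38⁻¹ ≡ 25 (mod 73), so λ ≡ 29·25 ≡ 68.
  x = λ² - 24 - 24 = 4624 - 48 ≡ 50; y = λ·(24 - 50) - 19 ≡ 38. → (50, 38)
3P: (50, 38) + (24, 19). λ = (19 - 38)/(24 - 50) ≡ 54/47 mod 73. 47⁻¹ ≡ 14 (mod 73), so λ ≡ 26.
  x = λ² - 50 - 24 = 676 - 74 ≡ 18; y = λ·(50 - 18) - 38 ≡ 64. → (18, 64)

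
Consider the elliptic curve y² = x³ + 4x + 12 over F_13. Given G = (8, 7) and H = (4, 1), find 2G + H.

(1, 11)

First 2G:
Repeated addition: build up to 2G.
2G: tangent at (8, 7): λ = (3·8² + 4)/(2·7) ≡ 1/1. 1⁻¹ ≡ 1 (mod 13) since 1·1 = 1 ≡ 1, so λ ≡ 1·1 ≡ 1.
  x = λ² - 8 - 8 = 1 - 16 ≡ 11; y = λ·(8 - 11) - 7 ≡ 3. → (11, 3)
2G = (11, 3).
Finally 2G + H:
(11, 3) + (4, 1). λ = (1 - 3)/(4 - 11) ≡ 11/6 mod 13. 6⁻¹ ≡ 11 (mod 13), so λ ≡ 4.
  x = λ² - 11 - 4 = 16 - 15 ≡ 1; y = λ·(11 - 1) - 3 ≡ 11. → (1, 11)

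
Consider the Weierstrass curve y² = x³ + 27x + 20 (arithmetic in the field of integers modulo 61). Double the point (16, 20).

(38, 46)

tangent at (16, 20): λ = (3·16² + 27)/(2·20) ≡ 2/40. 40⁻¹ ≡ 29 (mod 61), so λ ≡ 2·29 ≡ 58.
  x = λ² - 16 - 16 = 3364 - 32 ≡ 38; y = λ·(16 - 38) - 20 ≡ 46. → (38, 46)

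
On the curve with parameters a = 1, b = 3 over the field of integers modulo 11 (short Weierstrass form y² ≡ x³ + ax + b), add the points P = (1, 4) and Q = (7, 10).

(4, 4)

(1, 4) + (7, 10). λ = (10 - 4)/(7 - 1) ≡ 6/6 mod 11. 6⁻¹ ≡ 2 (mod 11), so λ ≡ 1.
  x = λ² - 1 - 7 = 1 - 8 ≡ 4; y = λ·(1 - 4) - 4 ≡ 4. → (4, 4)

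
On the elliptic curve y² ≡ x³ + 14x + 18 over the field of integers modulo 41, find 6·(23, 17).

(5, 34)

Write P = (23, 17).
Double-and-add on 6 = (110)₂. Start with P = (23, 17) for the leading 1-bit.
double: tangent at (23, 17): λ = (3·23² + 14)/(2·17) ≡ 2/34. 34⁻¹ ≡ 35 (mod 41), so λ ≡ 2·35 ≡ 29.
  x = λ² - 23 - 23 = 841 - 46 ≡ 16; y = λ·(23 - 16) - 17 ≡ 22. → (16, 22)
add P: (16, 22) + (23, 17). λ = (17 - 22)/(23 - 16) ≡ 36/7 mod 41. 7⁻¹ ≡ 6 (mod 41), so λ ≡ 11.
  x = λ² - 16 - 23 = 121 - 39 ≡ 0; y = λ·(16 - 0) - 22 ≡ 31. → (0, 31)
double: tangent at (0, 31): λ = (3·0² + 14)/(2·31) ≡ 14/21. 21⁻¹ ≡ 2 (mod 41), so λ ≡ 14·2 ≡ 28.
  x = λ² - 0 - 0 = 784 - 0 ≡ 5; y = λ·(0 - 5) - 31 ≡ 34. → (5, 34)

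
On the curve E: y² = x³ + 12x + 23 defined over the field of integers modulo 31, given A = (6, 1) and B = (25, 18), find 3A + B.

(25, 13)

First 3A:
Repeated addition: build up to 3A.
2A: tangent at (6, 1): λ = (3·6² + 12)/(2·1) ≡ 27/2. 2⁻¹ ≡ 16 (mod 31), so λ ≡ 27·16 ≡ 29.
  x = λ² - 6 - 6 = 841 - 12 ≡ 23; y = λ·(6 - 23) - 1 ≡ 2. → (23, 2)
3A: (23, 2) + (6, 1). λ = (1 - 2)/(6 - 23) ≡ 30/14 mod 31. 14⁻¹ ≡ 20 (mod 31), so λ ≡ 11.
  x = λ² - 23 - 6 = 121 - 29 ≡ 30; y = λ·(23 - 30) - 2 ≡ 14. → (30, 14)
3A = (30, 14).
Finally 3A + B:
(30, 14) + (25, 18). λ = (18 - 14)/(25 - 30) ≡ 4/26 mod 31. 26⁻¹ ≡ 6 (mod 31) since 26·6 = 156 ≡ 1, so λ ≡ 24.
  x = λ² - 30 - 25 = 576 - 55 ≡ 25; y = λ·(30 - 25) - 14 ≡ 13. → (25, 13)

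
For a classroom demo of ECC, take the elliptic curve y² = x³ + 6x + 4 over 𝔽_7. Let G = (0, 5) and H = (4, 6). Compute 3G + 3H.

First 3G:
Repeated addition: build up to 3G.
2G: tangent at (0, 5): λ = (3·0² + 6)/(2·5) ≡ 6/3. 3⁻¹ ≡ 5 (mod 7) since 3·5 = 15 ≡ 1, so λ ≡ 6·5 ≡ 2.
  x = λ² - 0 - 0 = 4 - 0 ≡ 4; y = λ·(0 - 4) - 5 ≡ 1. → (4, 1)
3G: (4, 1) + (0, 5). λ = (5 - 1)/(0 - 4) ≡ 4/3 mod 7. 3⁻¹ ≡ 5 (mod 7), so λ ≡ 6.
  x = λ² - 4 - 0 = 36 - 4 ≡ 4; y = λ·(4 - 4) - 1 ≡ 6. → (4, 6)
3G = (4, 6).
Next 3H:
Repeated addition: build up to 3H.
2H: tangent at (4, 6): λ = (3·4² + 6)/(2·6) ≡ 5/5. 5⁻¹ ≡ 3 (mod 7) since 5·3 = 15 ≡ 1, so λ ≡ 5·3 ≡ 1.
  x = λ² - 4 - 4 = 1 - 8 ≡ 0; y = λ·(4 - 0) - 6 ≡ 5. → (0, 5)
3H: (0, 5) + (4, 6). λ = (6 - 5)/(4 - 0) ≡ 1/4 mod 7. 4⁻¹ ≡ 2 (mod 7) since 4·2 = 8 ≡ 1, so λ ≡ 2.
  x = λ² - 0 - 4 = 4 - 4 ≡ 0; y = λ·(0 - 0) - 5 ≡ 2. → (0, 2)
3H = (0, 2).
Finally 3G + 3H:
(4, 6) + (0, 2). λ = (2 - 6)/(0 - 4) ≡ 3/3 mod 7. 3⁻¹ ≡ 5 (mod 7), so λ ≡ 1.
  x = λ² - 4 - 0 = 1 - 4 ≡ 4; y = λ·(4 - 4) - 6 ≡ 1. → (4, 1)

(4, 1)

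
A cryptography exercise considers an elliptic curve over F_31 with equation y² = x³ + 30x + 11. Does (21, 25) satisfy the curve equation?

no

y² = 25² ≡ 5; x³ + 30x + 11 = 9902 ≡ 13 (mod 31). 5 ≠ 13.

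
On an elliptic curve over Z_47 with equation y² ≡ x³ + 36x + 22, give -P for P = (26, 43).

-(26, 43) = (26, -43 mod 47) = (26, 4).

(26, 4)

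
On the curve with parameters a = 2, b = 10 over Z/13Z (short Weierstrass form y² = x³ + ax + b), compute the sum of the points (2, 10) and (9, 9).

(2, 10) + (9, 9). λ = (9 - 10)/(9 - 2) ≡ 12/7 mod 13. 7⁻¹ ≡ 2 (mod 13), so λ ≡ 11.
  x = λ² - 2 - 9 = 121 - 11 ≡ 6; y = λ·(2 - 6) - 10 ≡ 11. → (6, 11)

(6, 11)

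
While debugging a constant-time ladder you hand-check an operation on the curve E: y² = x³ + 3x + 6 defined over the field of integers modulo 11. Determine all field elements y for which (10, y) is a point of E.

none

x³ + 3x + 6 = 1036 ≡ 2 (mod 11).
2 is a non-residue mod 11; no y exists.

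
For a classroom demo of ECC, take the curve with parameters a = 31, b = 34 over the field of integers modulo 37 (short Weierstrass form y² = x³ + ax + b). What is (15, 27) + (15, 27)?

tangent at (15, 27): λ = (3·15² + 31)/(2·27) ≡ 3/17. 17⁻¹ ≡ 24 (mod 37) since 17·24 = 408 ≡ 1, so λ ≡ 3·24 ≡ 35.
  x = λ² - 15 - 15 = 1225 - 30 ≡ 11; y = λ·(15 - 11) - 27 ≡ 2. → (11, 2)

(11, 2)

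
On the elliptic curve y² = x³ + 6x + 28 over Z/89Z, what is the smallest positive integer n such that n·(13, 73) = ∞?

9

2P: tangent at (13, 73): λ = (3·13² + 6)/(2·73) ≡ 68/57. 57⁻¹ ≡ 25 (mod 89), so λ ≡ 68·25 ≡ 9.
  x = λ² - 13 - 13 = 81 - 26 ≡ 55; y = λ·(13 - 55) - 73 ≡ 83. → (55, 83)
3P: (55, 83) + (13, 73). λ = (73 - 83)/(13 - 55) ≡ 79/47 mod 89. 47⁻¹ ≡ 36 (mod 89), so λ ≡ 85.
  x = λ² - 55 - 13 = 7225 - 68 ≡ 37; y = λ·(55 - 37) - 83 ≡ 23. → (37, 23)
4P: (37, 23) + (13, 73). λ = (73 - 23)/(13 - 37) ≡ 50/65 mod 89. 65⁻¹ ≡ 63 (mod 89), so λ ≡ 35.
  x = λ² - 37 - 13 = 1225 - 50 ≡ 18; y = λ·(37 - 18) - 23 ≡ 19. → (18, 19)
5P: (18, 19) + (13, 73). λ = (73 - 19)/(13 - 18) ≡ 54/84 mod 89. 84⁻¹ ≡ 71 (mod 89), so λ ≡ 7.
  x = λ² - 18 - 13 = 49 - 31 ≡ 18; y = λ·(18 - 18) - 19 ≡ 70. → (18, 70)
6P: (18, 70) + (13, 73). λ = (73 - 70)/(13 - 18) ≡ 3/84 mod 89. 84⁻¹ ≡ 71 (mod 89) since 84·71 = 5964 ≡ 1, so λ ≡ 35.
  x = λ² - 18 - 13 = 1225 - 31 ≡ 37; y = λ·(18 - 37) - 70 ≡ 66. → (37, 66)
7P: (37, 66) + (13, 73). λ = (73 - 66)/(13 - 37) ≡ 7/65 mod 89. 65⁻¹ ≡ 63 (mod 89) since 65·63 = 4095 ≡ 1, so λ ≡ 85.
  x = λ² - 37 - 13 = 7225 - 50 ≡ 55; y = λ·(37 - 55) - 66 ≡ 6. → (55, 6)
8P: (55, 6) + (13, 73). λ = (73 - 6)/(13 - 55) ≡ 67/47 mod 89. 47⁻¹ ≡ 36 (mod 89) since 47·36 = 1692 ≡ 1, so λ ≡ 9.
  x = λ² - 55 - 13 = 81 - 68 ≡ 13; y = λ·(55 - 13) - 6 ≡ 16. → (13, 16)
9P: (13, 16) + (13, 73): same x and y₁ ≡ -y₂, so the sum is ∞.
9P = ∞, so the order is 9.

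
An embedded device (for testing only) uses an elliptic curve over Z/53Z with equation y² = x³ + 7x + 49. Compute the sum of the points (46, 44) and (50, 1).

(46, 44) + (50, 1). λ = (1 - 44)/(50 - 46) ≡ 10/4 mod 53. 4⁻¹ ≡ 40 (mod 53), so λ ≡ 29.
  x = λ² - 46 - 50 = 841 - 96 ≡ 3; y = λ·(46 - 3) - 44 ≡ 37. → (3, 37)

(3, 37)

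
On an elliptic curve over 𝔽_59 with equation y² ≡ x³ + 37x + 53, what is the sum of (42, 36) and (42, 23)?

O

The two points share x = 42 and their y-coordinates satisfy 36 + 23 ≡ 0 (mod 59), so they are inverses. Their sum is O.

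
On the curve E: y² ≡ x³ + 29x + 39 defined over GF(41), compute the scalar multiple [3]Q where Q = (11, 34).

(14, 27)

Repeated addition: build up to 3Q.
2Q: tangent at (11, 34): λ = (3·11² + 29)/(2·34) ≡ 23/27. 27⁻¹ ≡ 38 (mod 41), so λ ≡ 23·38 ≡ 13.
  x = λ² - 11 - 11 = 169 - 22 ≡ 24; y = λ·(11 - 24) - 34 ≡ 2. → (24, 2)
3Q: (24, 2) + (11, 34). λ = (34 - 2)/(11 - 24) ≡ 32/28 mod 41. 28⁻¹ ≡ 22 (mod 41), so λ ≡ 7.
  x = λ² - 24 - 11 = 49 - 35 ≡ 14; y = λ·(24 - 14) - 2 ≡ 27. → (14, 27)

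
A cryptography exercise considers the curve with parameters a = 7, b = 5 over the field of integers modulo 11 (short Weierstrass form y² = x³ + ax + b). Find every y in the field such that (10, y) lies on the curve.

x³ + 7x + 5 = 1075 ≡ 8 (mod 11).
8 is a non-residue mod 11; no y exists.

none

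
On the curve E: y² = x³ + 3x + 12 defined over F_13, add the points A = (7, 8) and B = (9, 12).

(1, 4)

(7, 8) + (9, 12). λ = (12 - 8)/(9 - 7) ≡ 4/2 mod 13. 2⁻¹ ≡ 7 (mod 13), so λ ≡ 2.
  x = λ² - 7 - 9 = 4 - 16 ≡ 1; y = λ·(7 - 1) - 8 ≡ 4. → (1, 4)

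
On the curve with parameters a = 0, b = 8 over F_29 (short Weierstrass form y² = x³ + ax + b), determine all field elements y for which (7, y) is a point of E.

none

x³ + 0x + 8 = 351 ≡ 3 (mod 29).
3 is a non-residue mod 29; no y exists.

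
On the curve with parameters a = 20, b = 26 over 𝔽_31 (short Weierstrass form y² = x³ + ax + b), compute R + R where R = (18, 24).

(26, 7)

tangent at (18, 24): λ = (3·18² + 20)/(2·24) ≡ 0/17. 17⁻¹ ≡ 11 (mod 31), so λ ≡ 0·11 ≡ 0.
  x = λ² - 18 - 18 = 0 - 36 ≡ 26; y = λ·(18 - 26) - 24 ≡ 7. → (26, 7)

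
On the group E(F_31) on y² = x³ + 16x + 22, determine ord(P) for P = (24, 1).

2P: tangent at (24, 1): λ = (3·24² + 16)/(2·1) ≡ 8/2. 2⁻¹ ≡ 16 (mod 31) since 2·16 = 32 ≡ 1, so λ ≡ 8·16 ≡ 4.
  x = λ² - 24 - 24 = 16 - 48 ≡ 30; y = λ·(24 - 30) - 1 ≡ 6. → (30, 6)
3P: (30, 6) + (24, 1). λ = (1 - 6)/(24 - 30) ≡ 26/25 mod 31. 25⁻¹ ≡ 5 (mod 31), so λ ≡ 6.
  x = λ² - 30 - 24 = 36 - 54 ≡ 13; y = λ·(30 - 13) - 6 ≡ 3. → (13, 3)
4P: (13, 3) + (24, 1). λ = (1 - 3)/(24 - 13) ≡ 29/11 mod 31. 11⁻¹ ≡ 17 (mod 31), so λ ≡ 28.
  x = λ² - 13 - 24 = 784 - 37 ≡ 3; y = λ·(13 - 3) - 3 ≡ 29. → (3, 29)
5P: (3, 29) + (24, 1). λ = (1 - 29)/(24 - 3) ≡ 3/21 mod 31. 21⁻¹ ≡ 3 (mod 31) since 21·3 = 63 ≡ 1, so λ ≡ 9.
  x = λ² - 3 - 24 = 81 - 27 ≡ 23; y = λ·(3 - 23) - 29 ≡ 8. → (23, 8)
6P: (23, 8) + (24, 1). λ = (1 - 8)/(24 - 23) ≡ 24/1 mod 31. 1⁻¹ ≡ 1 (mod 31), so λ ≡ 24.
  x = λ² - 23 - 24 = 576 - 47 ≡ 2; y = λ·(23 - 2) - 8 ≡ 0. → (2, 0)
7P: (2, 0) + (24, 1). λ = (1 - 0)/(24 - 2) ≡ 1/22 mod 31. 22⁻¹ ≡ 24 (mod 31) since 22·24 = 528 ≡ 1, so λ ≡ 24.
  x = λ² - 2 - 24 = 576 - 26 ≡ 23; y = λ·(2 - 23) - 0 ≡ 23. → (23, 23)
8P: (23, 23) + (24, 1). λ = (1 - 23)/(24 - 23) ≡ 9/1 mod 31. 1⁻¹ ≡ 1 (mod 31), so λ ≡ 9.
  x = λ² - 23 - 24 = 81 - 47 ≡ 3; y = λ·(23 - 3) - 23 ≡ 2. → (3, 2)
9P: (3, 2) + (24, 1). λ = (1 - 2)/(24 - 3) ≡ 30/21 mod 31. 21⁻¹ ≡ 3 (mod 31), so λ ≡ 28.
  x = λ² - 3 - 24 = 784 - 27 ≡ 13; y = λ·(3 - 13) - 2 ≡ 28. → (13, 28)
10P: (13, 28) + (24, 1). λ = (1 - 28)/(24 - 13) ≡ 4/11 mod 31. 11⁻¹ ≡ 17 (mod 31), so λ ≡ 6.
  x = λ² - 13 - 24 = 36 - 37 ≡ 30; y = λ·(13 - 30) - 28 ≡ 25. → (30, 25)
11P: (30, 25) + (24, 1). λ = (1 - 25)/(24 - 30) ≡ 7/25 mod 31. 25⁻¹ ≡ 5 (mod 31), so λ ≡ 4.
  x = λ² - 30 - 24 = 16 - 54 ≡ 24; y = λ·(30 - 24) - 25 ≡ 30. → (24, 30)
12P: (24, 30) + (24, 1): same x and y₁ ≡ -y₂, so the sum is ∞.
12P = ∞, so the order is 12.

12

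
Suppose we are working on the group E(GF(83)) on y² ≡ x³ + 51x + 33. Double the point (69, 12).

(69, 71)

tangent at (69, 12): λ = (3·69² + 51)/(2·12) ≡ 58/24. 24⁻¹ ≡ 45 (mod 83), so λ ≡ 58·45 ≡ 37.
  x = λ² - 69 - 69 = 1369 - 138 ≡ 69; y = λ·(69 - 69) - 12 ≡ 71. → (69, 71)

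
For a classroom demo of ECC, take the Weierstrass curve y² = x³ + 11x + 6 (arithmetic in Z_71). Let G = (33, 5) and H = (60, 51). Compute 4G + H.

First 4G:
Double-and-add on 4 = (100)₂. Start with G = (33, 5) for the leading 1-bit.
double: tangent at (33, 5): λ = (3·33² + 11)/(2·5) ≡ 12/10. 10⁻¹ ≡ 64 (mod 71), so λ ≡ 12·64 ≡ 58.
  x = λ² - 33 - 33 = 3364 - 66 ≡ 32; y = λ·(33 - 32) - 5 ≡ 53. → (32, 53)
double: tangent at (32, 53): λ = (3·32² + 11)/(2·53) ≡ 30/35. 35⁻¹ ≡ 69 (mod 71) since 35·69 = 2415 ≡ 1, so λ ≡ 30·69 ≡ 11.
  x = λ² - 32 - 32 = 121 - 64 ≡ 57; y = λ·(32 - 57) - 53 ≡ 27. → (57, 27)
4G = (57, 27).
Finally 4G + H:
(57, 27) + (60, 51). λ = (51 - 27)/(60 - 57) ≡ 24/3 mod 71. 3⁻¹ ≡ 24 (mod 71), so λ ≡ 8.
  x = λ² - 57 - 60 = 64 - 117 ≡ 18; y = λ·(57 - 18) - 27 ≡ 1. → (18, 1)

(18, 1)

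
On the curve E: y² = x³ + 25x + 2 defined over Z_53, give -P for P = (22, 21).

-(22, 21) = (22, -21 mod 53) = (22, 32).

(22, 32)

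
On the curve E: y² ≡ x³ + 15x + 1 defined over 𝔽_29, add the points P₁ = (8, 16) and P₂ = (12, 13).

(8, 16) + (12, 13). λ = (13 - 16)/(12 - 8) ≡ 26/4 mod 29. 4⁻¹ ≡ 22 (mod 29), so λ ≡ 21.
  x = λ² - 8 - 12 = 441 - 20 ≡ 15; y = λ·(8 - 15) - 16 ≡ 11. → (15, 11)

(15, 11)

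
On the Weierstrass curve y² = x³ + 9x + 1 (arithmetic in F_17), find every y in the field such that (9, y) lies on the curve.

x³ + 9x + 1 = 811 ≡ 12 (mod 17).
12 is a non-residue mod 17; no y exists.

none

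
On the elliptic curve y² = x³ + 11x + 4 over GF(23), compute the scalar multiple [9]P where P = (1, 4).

Double-and-add on 9 = (1001)₂. Start with P = (1, 4) for the leading 1-bit.
double: tangent at (1, 4): λ = (3·1² + 11)/(2·4) ≡ 14/8. 8⁻¹ ≡ 3 (mod 23), so λ ≡ 14·3 ≡ 19.
  x = λ² - 1 - 1 = 361 - 2 ≡ 14; y = λ·(1 - 14) - 4 ≡ 2. → (14, 2)
double: tangent at (14, 2): λ = (3·14² + 11)/(2·2) ≡ 1/4. 4⁻¹ ≡ 6 (mod 23), so λ ≡ 1·6 ≡ 6.
  x = λ² - 14 - 14 = 36 - 28 ≡ 8; y = λ·(14 - 8) - 2 ≡ 11. → (8, 11)
double: tangent at (8, 11): λ = (3·8² + 11)/(2·11) ≡ 19/22. 22⁻¹ ≡ 22 (mod 23), so λ ≡ 19·22 ≡ 4.
  x = λ² - 8 - 8 = 16 - 16 ≡ 0; y = λ·(8 - 0) - 11 ≡ 21. → (0, 21)
add P: (0, 21) + (1, 4). λ = (4 - 21)/(1 - 0) ≡ 6/1 mod 23. 1⁻¹ ≡ 1 (mod 23) since 1·1 = 1 ≡ 1, so λ ≡ 6.
  x = λ² - 0 - 1 = 36 - 1 ≡ 12; y = λ·(0 - 12) - 21 ≡ 22. → (12, 22)

(12, 22)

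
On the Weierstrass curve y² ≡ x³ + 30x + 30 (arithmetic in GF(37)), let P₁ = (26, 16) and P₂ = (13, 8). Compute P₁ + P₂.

(26, 16) + (13, 8). λ = (8 - 16)/(13 - 26) ≡ 29/24 mod 37. 24⁻¹ ≡ 17 (mod 37), so λ ≡ 12.
  x = λ² - 26 - 13 = 144 - 39 ≡ 31; y = λ·(26 - 31) - 16 ≡ 35. → (31, 35)

(31, 35)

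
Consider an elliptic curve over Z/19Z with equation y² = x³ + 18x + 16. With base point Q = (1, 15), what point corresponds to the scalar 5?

(1, 15)

Repeated addition: build up to 5Q.
2Q: tangent at (1, 15): λ = (3·1² + 18)/(2·15) ≡ 2/11. 11⁻¹ ≡ 7 (mod 19) since 11·7 = 77 ≡ 1, so λ ≡ 2·7 ≡ 14.
  x = λ² - 1 - 1 = 196 - 2 ≡ 4; y = λ·(1 - 4) - 15 ≡ 0. → (4, 0)
3Q: (4, 0) + (1, 15). λ = (15 - 0)/(1 - 4) ≡ 15/16 mod 19. 16⁻¹ ≡ 6 (mod 19), so λ ≡ 14.
  x = λ² - 4 - 1 = 196 - 5 ≡ 1; y = λ·(4 - 1) - 0 ≡ 4. → (1, 4)
4Q: (1, 4) + (1, 15): same x and y₁ ≡ -y₂, so the sum is O.
5Q: O + (1, 15) = (1, 15) (identity).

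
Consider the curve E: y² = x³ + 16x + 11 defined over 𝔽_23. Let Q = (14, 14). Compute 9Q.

Double-and-add on 9 = (1001)₂. Start with Q = (14, 14) for the leading 1-bit.
double: tangent at (14, 14): λ = (3·14² + 16)/(2·14) ≡ 6/5. 5⁻¹ ≡ 14 (mod 23), so λ ≡ 6·14 ≡ 15.
  x = λ² - 14 - 14 = 225 - 28 ≡ 13; y = λ·(14 - 13) - 14 ≡ 1. → (13, 1)
double: tangent at (13, 1): λ = (3·13² + 16)/(2·1) ≡ 17/2. 2⁻¹ ≡ 12 (mod 23) since 2·12 = 24 ≡ 1, so λ ≡ 17·12 ≡ 20.
  x = λ² - 13 - 13 = 400 - 26 ≡ 6; y = λ·(13 - 6) - 1 ≡ 1. → (6, 1)
double: tangent at (6, 1): λ = (3·6² + 16)/(2·1) ≡ 9/2. 2⁻¹ ≡ 12 (mod 23), so λ ≡ 9·12 ≡ 16.
  x = λ² - 6 - 6 = 256 - 12 ≡ 14; y = λ·(6 - 14) - 1 ≡ 9. → (14, 9)
add Q: (14, 9) + (14, 14): same x and y₁ ≡ -y₂, so the sum is O.

O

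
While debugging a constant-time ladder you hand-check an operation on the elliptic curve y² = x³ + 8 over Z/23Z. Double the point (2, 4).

(4, 16)

tangent at (2, 4): λ = (3·2² + 0)/(2·4) ≡ 12/8. 8⁻¹ ≡ 3 (mod 23) since 8·3 = 24 ≡ 1, so λ ≡ 12·3 ≡ 13.
  x = λ² - 2 - 2 = 169 - 4 ≡ 4; y = λ·(2 - 4) - 4 ≡ 16. → (4, 16)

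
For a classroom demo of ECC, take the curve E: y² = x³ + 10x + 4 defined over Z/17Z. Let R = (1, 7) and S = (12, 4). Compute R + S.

(0, 2)

(1, 7) + (12, 4). λ = (4 - 7)/(12 - 1) ≡ 14/11 mod 17. 11⁻¹ ≡ 14 (mod 17), so λ ≡ 9.
  x = λ² - 1 - 12 = 81 - 13 ≡ 0; y = λ·(1 - 0) - 7 ≡ 2. → (0, 2)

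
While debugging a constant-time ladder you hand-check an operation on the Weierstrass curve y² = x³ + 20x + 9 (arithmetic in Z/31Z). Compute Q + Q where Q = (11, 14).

(19, 5)

tangent at (11, 14): λ = (3·11² + 20)/(2·14) ≡ 11/28. 28⁻¹ ≡ 10 (mod 31) since 28·10 = 280 ≡ 1, so λ ≡ 11·10 ≡ 17.
  x = λ² - 11 - 11 = 289 - 22 ≡ 19; y = λ·(11 - 19) - 14 ≡ 5. → (19, 5)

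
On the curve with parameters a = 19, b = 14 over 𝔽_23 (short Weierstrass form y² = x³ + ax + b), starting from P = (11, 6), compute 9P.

(18, 1)

Repeated addition: build up to 9P.
2P: tangent at (11, 6): λ = (3·11² + 19)/(2·6) ≡ 14/12. 12⁻¹ ≡ 2 (mod 23), so λ ≡ 14·2 ≡ 5.
  x = λ² - 11 - 11 = 25 - 22 ≡ 3; y = λ·(11 - 3) - 6 ≡ 11. → (3, 11)
3P: (3, 11) + (11, 6). λ = (6 - 11)/(11 - 3) ≡ 18/8 mod 23. 8⁻¹ ≡ 3 (mod 23), so λ ≡ 8.
  x = λ² - 3 - 11 = 64 - 14 ≡ 4; y = λ·(3 - 4) - 11 ≡ 4. → (4, 4)
4P: (4, 4) + (11, 6). λ = (6 - 4)/(11 - 4) ≡ 2/7 mod 23. 7⁻¹ ≡ 10 (mod 23), so λ ≡ 20.
  x = λ² - 4 - 11 = 400 - 15 ≡ 17; y = λ·(4 - 17) - 4 ≡ 12. → (17, 12)
5P: (17, 12) + (11, 6). λ = (6 - 12)/(11 - 17) ≡ 17/17 mod 23. 17⁻¹ ≡ 19 (mod 23) since 17·19 = 323 ≡ 1, so λ ≡ 1.
  x = λ² - 17 - 11 = 1 - 28 ≡ 19; y = λ·(17 - 19) - 12 ≡ 9. → (19, 9)
6P: (19, 9) + (11, 6). λ = (6 - 9)/(11 - 19) ≡ 20/15 mod 23. 15⁻¹ ≡ 20 (mod 23) since 15·20 = 300 ≡ 1, so λ ≡ 9.
  x = λ² - 19 - 11 = 81 - 30 ≡ 5; y = λ·(19 - 5) - 9 ≡ 2. → (5, 2)
7P: (5, 2) + (11, 6). λ = (6 - 2)/(11 - 5) ≡ 4/6 mod 23. 6⁻¹ ≡ 4 (mod 23) since 6·4 = 24 ≡ 1, so λ ≡ 16.
  x = λ² - 5 - 11 = 256 - 16 ≡ 10; y = λ·(5 - 10) - 2 ≡ 10. → (10, 10)
8P: (10, 10) + (11, 6). λ = (6 - 10)/(11 - 10) ≡ 19/1 mod 23. 1⁻¹ ≡ 1 (mod 23), so λ ≡ 19.
  x = λ² - 10 - 11 = 361 - 21 ≡ 18; y = λ·(10 - 18) - 10 ≡ 22. → (18, 22)
9P: (18, 22) + (11, 6). λ = (6 - 22)/(11 - 18) ≡ 7/16 mod 23. 16⁻¹ ≡ 13 (mod 23) since 16·13 = 208 ≡ 1, so λ ≡ 22.
  x = λ² - 18 - 11 = 484 - 29 ≡ 18; y = λ·(18 - 18) - 22 ≡ 1. → (18, 1)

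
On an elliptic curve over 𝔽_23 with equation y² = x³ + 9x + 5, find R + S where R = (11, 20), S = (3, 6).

(2, 13)

(11, 20) + (3, 6). λ = (6 - 20)/(3 - 11) ≡ 9/15 mod 23. 15⁻¹ ≡ 20 (mod 23) since 15·20 = 300 ≡ 1, so λ ≡ 19.
  x = λ² - 11 - 3 = 361 - 14 ≡ 2; y = λ·(11 - 2) - 20 ≡ 13. → (2, 13)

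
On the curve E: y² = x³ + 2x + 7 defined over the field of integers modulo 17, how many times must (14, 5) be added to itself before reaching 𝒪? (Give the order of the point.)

2P: tangent at (14, 5): λ = (3·14² + 2)/(2·5) ≡ 12/10. 10⁻¹ ≡ 12 (mod 17), so λ ≡ 12·12 ≡ 8.
  x = λ² - 14 - 14 = 64 - 28 ≡ 2; y = λ·(14 - 2) - 5 ≡ 6. → (2, 6)
3P: (2, 6) + (14, 5). λ = (5 - 6)/(14 - 2) ≡ 16/12 mod 17. 12⁻¹ ≡ 10 (mod 17), so λ ≡ 7.
  x = λ² - 2 - 14 = 49 - 16 ≡ 16; y = λ·(2 - 16) - 6 ≡ 15. → (16, 15)
4P: (16, 15) + (14, 5). λ = (5 - 15)/(14 - 16) ≡ 7/15 mod 17. 15⁻¹ ≡ 8 (mod 17), so λ ≡ 5.
  x = λ² - 16 - 14 = 25 - 30 ≡ 12; y = λ·(16 - 12) - 15 ≡ 5. → (12, 5)
5P: (12, 5) + (14, 5). λ = (5 - 5)/(14 - 12) ≡ 0/2 mod 17. 2⁻¹ ≡ 9 (mod 17), so λ ≡ 0.
  x = λ² - 12 - 14 = 0 - 26 ≡ 8; y = λ·(12 - 8) - 5 ≡ 12. → (8, 12)
6P: (8, 12) + (14, 5). λ = (5 - 12)/(14 - 8) ≡ 10/6 mod 17. 6⁻¹ ≡ 3 (mod 17), so λ ≡ 13.
  x = λ² - 8 - 14 = 169 - 22 ≡ 11; y = λ·(8 - 11) - 12 ≡ 0. → (11, 0)
7P: (11, 0) + (14, 5). λ = (5 - 0)/(14 - 11) ≡ 5/3 mod 17. 3⁻¹ ≡ 6 (mod 17), so λ ≡ 13.
  x = λ² - 11 - 14 = 169 - 25 ≡ 8; y = λ·(11 - 8) - 0 ≡ 5. → (8, 5)
8P: (8, 5) + (14, 5). λ = (5 - 5)/(14 - 8) ≡ 0/6 mod 17. 6⁻¹ ≡ 3 (mod 17) since 6·3 = 18 ≡ 1, so λ ≡ 0.
  x = λ² - 8 - 14 = 0 - 22 ≡ 12; y = λ·(8 - 12) - 5 ≡ 12. → (12, 12)
9P: (12, 12) + (14, 5). λ = (5 - 12)/(14 - 12) ≡ 10/2 mod 17. 2⁻¹ ≡ 9 (mod 17), so λ ≡ 5.
  x = λ² - 12 - 14 = 25 - 26 ≡ 16; y = λ·(12 - 16) - 12 ≡ 2. → (16, 2)
10P: (16, 2) + (14, 5). λ = (5 - 2)/(14 - 16) ≡ 3/15 mod 17. 15⁻¹ ≡ 8 (mod 17), so λ ≡ 7.
  x = λ² - 16 - 14 = 49 - 30 ≡ 2; y = λ·(16 - 2) - 2 ≡ 11. → (2, 11)
11P: (2, 11) + (14, 5). λ = (5 - 11)/(14 - 2) ≡ 11/12 mod 17. 12⁻¹ ≡ 10 (mod 17) since 12·10 = 120 ≡ 1, so λ ≡ 8.
  x = λ² - 2 - 14 = 64 - 16 ≡ 14; y = λ·(2 - 14) - 11 ≡ 12. → (14, 12)
12P: (14, 12) + (14, 5): same x and y₁ ≡ -y₂, so the sum is 𝒪.
12P = 𝒪, so the order is 12.

12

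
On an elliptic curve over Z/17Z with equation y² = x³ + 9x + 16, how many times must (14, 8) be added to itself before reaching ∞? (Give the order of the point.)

2P: tangent at (14, 8): λ = (3·14² + 9)/(2·8) ≡ 2/16. 16⁻¹ ≡ 16 (mod 17), so λ ≡ 2·16 ≡ 15.
  x = λ² - 14 - 14 = 225 - 28 ≡ 10; y = λ·(14 - 10) - 8 ≡ 1. → (10, 1)
3P: (10, 1) + (14, 8). λ = (8 - 1)/(14 - 10) ≡ 7/4 mod 17. 4⁻¹ ≡ 13 (mod 17) since 4·13 = 52 ≡ 1, so λ ≡ 6.
  x = λ² - 10 - 14 = 36 - 24 ≡ 12; y = λ·(10 - 12) - 1 ≡ 4. → (12, 4)
4P: (12, 4) + (14, 8). λ = (8 - 4)/(14 - 12) ≡ 4/2 mod 17. 2⁻¹ ≡ 9 (mod 17), so λ ≡ 2.
  x = λ² - 12 - 14 = 4 - 26 ≡ 12; y = λ·(12 - 12) - 4 ≡ 13. → (12, 13)
5P: (12, 13) + (14, 8). λ = (8 - 13)/(14 - 12) ≡ 12/2 mod 17. 2⁻¹ ≡ 9 (mod 17), so λ ≡ 6.
  x = λ² - 12 - 14 = 36 - 26 ≡ 10; y = λ·(12 - 10) - 13 ≡ 16. → (10, 16)
6P: (10, 16) + (14, 8). λ = (8 - 16)/(14 - 10) ≡ 9/4 mod 17. 4⁻¹ ≡ 13 (mod 17), so λ ≡ 15.
  x = λ² - 10 - 14 = 225 - 24 ≡ 14; y = λ·(10 - 14) - 16 ≡ 9. → (14, 9)
7P: (14, 9) + (14, 8): same x and y₁ ≡ -y₂, so the sum is ∞.
7P = ∞, so the order is 7.

7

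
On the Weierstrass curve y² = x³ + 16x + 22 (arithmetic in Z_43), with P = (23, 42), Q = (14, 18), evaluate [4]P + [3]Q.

(23, 42)

First 4P:
Double-and-add on 4 = (100)₂. Start with P = (23, 42) for the leading 1-bit.
double: tangent at (23, 42): λ = (3·23² + 16)/(2·42) ≡ 12/41. 41⁻¹ ≡ 21 (mod 43) since 41·21 = 861 ≡ 1, so λ ≡ 12·21 ≡ 37.
  x = λ² - 23 - 23 = 1369 - 46 ≡ 33; y = λ·(23 - 33) - 42 ≡ 18. → (33, 18)
double: tangent at (33, 18): λ = (3·33² + 16)/(2·18) ≡ 15/36. 36⁻¹ ≡ 6 (mod 43) since 36·6 = 216 ≡ 1, so λ ≡ 15·6 ≡ 4.
  x = λ² - 33 - 33 = 16 - 66 ≡ 36; y = λ·(33 - 36) - 18 ≡ 13. → (36, 13)
4P = (36, 13).
Next 3Q:
Repeated addition: build up to 3Q.
2Q: tangent at (14, 18): λ = (3·14² + 16)/(2·18) ≡ 2/36. 36⁻¹ ≡ 6 (mod 43) since 36·6 = 216 ≡ 1, so λ ≡ 2·6 ≡ 12.
  x = λ² - 14 - 14 = 144 - 28 ≡ 30; y = λ·(14 - 30) - 18 ≡ 5. → (30, 5)
3Q: (30, 5) + (14, 18). λ = (18 - 5)/(14 - 30) ≡ 13/27 mod 43. 27⁻¹ ≡ 8 (mod 43) since 27·8 = 216 ≡ 1, so λ ≡ 18.
  x = λ² - 30 - 14 = 324 - 44 ≡ 22; y = λ·(30 - 22) - 5 ≡ 10. → (22, 10)
3Q = (22, 10).
Finally 4P + 3Q:
(36, 13) + (22, 10). λ = (10 - 13)/(22 - 36) ≡ 40/29 mod 43. 29⁻¹ ≡ 3 (mod 43), so λ ≡ 34.
  x = λ² - 36 - 22 = 1156 - 58 ≡ 23; y = λ·(36 - 23) - 13 ≡ 42. → (23, 42)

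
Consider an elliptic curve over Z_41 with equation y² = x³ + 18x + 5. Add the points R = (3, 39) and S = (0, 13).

(3, 39) + (0, 13). λ = (13 - 39)/(0 - 3) ≡ 15/38 mod 41. 38⁻¹ ≡ 27 (mod 41) since 38·27 = 1026 ≡ 1, so λ ≡ 36.
  x = λ² - 3 - 0 = 1296 - 3 ≡ 22; y = λ·(3 - 22) - 39 ≡ 15. → (22, 15)

(22, 15)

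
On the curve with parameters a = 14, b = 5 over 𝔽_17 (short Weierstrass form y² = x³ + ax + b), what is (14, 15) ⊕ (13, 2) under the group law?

(14, 15) + (13, 2). λ = (2 - 15)/(13 - 14) ≡ 4/16 mod 17. 16⁻¹ ≡ 16 (mod 17), so λ ≡ 13.
  x = λ² - 14 - 13 = 169 - 27 ≡ 6; y = λ·(14 - 6) - 15 ≡ 4. → (6, 4)

(6, 4)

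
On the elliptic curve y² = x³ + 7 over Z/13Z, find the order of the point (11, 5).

7

2P: tangent at (11, 5): λ = (3·11² + 0)/(2·5) ≡ 12/10. 10⁻¹ ≡ 4 (mod 13), so λ ≡ 12·4 ≡ 9.
  x = λ² - 11 - 11 = 81 - 22 ≡ 7; y = λ·(11 - 7) - 5 ≡ 5. → (7, 5)
3P: (7, 5) + (11, 5). λ = (5 - 5)/(11 - 7) ≡ 0/4 mod 13. 4⁻¹ ≡ 10 (mod 13) since 4·10 = 40 ≡ 1, so λ ≡ 0.
  x = λ² - 7 - 11 = 0 - 18 ≡ 8; y = λ·(7 - 8) - 5 ≡ 8. → (8, 8)
4P: (8, 8) + (11, 5). λ = (5 - 8)/(11 - 8) ≡ 10/3 mod 13. 3⁻¹ ≡ 9 (mod 13), so λ ≡ 12.
  x = λ² - 8 - 11 = 144 - 19 ≡ 8; y = λ·(8 - 8) - 8 ≡ 5. → (8, 5)
5P: (8, 5) + (11, 5). λ = (5 - 5)/(11 - 8) ≡ 0/3 mod 13. 3⁻¹ ≡ 9 (mod 13), so λ ≡ 0.
  x = λ² - 8 - 11 = 0 - 19 ≡ 7; y = λ·(8 - 7) - 5 ≡ 8. → (7, 8)
6P: (7, 8) + (11, 5). λ = (5 - 8)/(11 - 7) ≡ 10/4 mod 13. 4⁻¹ ≡ 10 (mod 13), so λ ≡ 9.
  x = λ² - 7 - 11 = 81 - 18 ≡ 11; y = λ·(7 - 11) - 8 ≡ 8. → (11, 8)
7P: (11, 8) + (11, 5): same x and y₁ ≡ -y₂, so the sum is the point at infinity.
7P = the point at infinity, so the order is 7.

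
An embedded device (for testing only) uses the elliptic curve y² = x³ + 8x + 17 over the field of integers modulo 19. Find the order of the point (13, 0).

2

2P: (13, 0) + (13, 0): same x and y₁ ≡ -y₂, so the sum is O.
2P = O, so the order is 2.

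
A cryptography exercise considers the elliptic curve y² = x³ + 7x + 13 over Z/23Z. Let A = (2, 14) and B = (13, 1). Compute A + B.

(17, 10)

(2, 14) + (13, 1). λ = (1 - 14)/(13 - 2) ≡ 10/11 mod 23. 11⁻¹ ≡ 21 (mod 23), so λ ≡ 3.
  x = λ² - 2 - 13 = 9 - 15 ≡ 17; y = λ·(2 - 17) - 14 ≡ 10. → (17, 10)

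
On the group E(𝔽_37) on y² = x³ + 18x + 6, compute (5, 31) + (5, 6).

O

The two points share x = 5 and their y-coordinates satisfy 31 + 6 ≡ 0 (mod 37), so they are inverses. Their sum is ∞.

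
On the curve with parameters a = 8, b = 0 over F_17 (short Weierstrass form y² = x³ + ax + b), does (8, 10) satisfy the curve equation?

yes

y² = 10² ≡ 15; x³ + 8x + 0 = 576 ≡ 15 (mod 17). 15 = 15.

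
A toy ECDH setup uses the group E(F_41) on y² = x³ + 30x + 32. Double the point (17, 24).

tangent at (17, 24): λ = (3·17² + 30)/(2·24) ≡ 36/7. 7⁻¹ ≡ 6 (mod 41) since 7·6 = 42 ≡ 1, so λ ≡ 36·6 ≡ 11.
  x = λ² - 17 - 17 = 121 - 34 ≡ 5; y = λ·(17 - 5) - 24 ≡ 26. → (5, 26)

(5, 26)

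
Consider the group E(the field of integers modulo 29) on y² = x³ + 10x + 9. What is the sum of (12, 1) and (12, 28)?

O

The two points share x = 12 and their y-coordinates satisfy 1 + 28 ≡ 0 (mod 29), so they are inverses. Their sum is ∞.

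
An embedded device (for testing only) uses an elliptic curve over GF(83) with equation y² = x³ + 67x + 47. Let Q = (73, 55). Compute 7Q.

Repeated addition: build up to 7Q.
2Q: tangent at (73, 55): λ = (3·73² + 67)/(2·55) ≡ 35/27. 27⁻¹ ≡ 40 (mod 83), so λ ≡ 35·40 ≡ 72.
  x = λ² - 73 - 73 = 5184 - 146 ≡ 58; y = λ·(73 - 58) - 55 ≡ 29. → (58, 29)
3Q: (58, 29) + (73, 55). λ = (55 - 29)/(73 - 58) ≡ 26/15 mod 83. 15⁻¹ ≡ 72 (mod 83) since 15·72 = 1080 ≡ 1, so λ ≡ 46.
  x = λ² - 58 - 73 = 2116 - 131 ≡ 76; y = λ·(58 - 76) - 29 ≡ 56. → (76, 56)
4Q: (76, 56) + (73, 55). λ = (55 - 56)/(73 - 76) ≡ 82/80 mod 83. 80⁻¹ ≡ 55 (mod 83), so λ ≡ 28.
  x = λ² - 76 - 73 = 784 - 149 ≡ 54; y = λ·(76 - 54) - 56 ≡ 62. → (54, 62)
5Q: (54, 62) + (73, 55). λ = (55 - 62)/(73 - 54) ≡ 76/19 mod 83. 19⁻¹ ≡ 35 (mod 83) since 19·35 = 665 ≡ 1, so λ ≡ 4.
  x = λ² - 54 - 73 = 16 - 127 ≡ 55; y = λ·(54 - 55) - 62 ≡ 17. → (55, 17)
6Q: (55, 17) + (73, 55). λ = (55 - 17)/(73 - 55) ≡ 38/18 mod 83. 18⁻¹ ≡ 60 (mod 83) since 18·60 = 1080 ≡ 1, so λ ≡ 39.
  x = λ² - 55 - 73 = 1521 - 128 ≡ 65; y = λ·(55 - 65) - 17 ≡ 8. → (65, 8)
7Q: (65, 8) + (73, 55). λ = (55 - 8)/(73 - 65) ≡ 47/8 mod 83. 8⁻¹ ≡ 52 (mod 83), so λ ≡ 37.
  x = λ² - 65 - 73 = 1369 - 138 ≡ 69; y = λ·(65 - 69) - 8 ≡ 10. → (69, 10)

(69, 10)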